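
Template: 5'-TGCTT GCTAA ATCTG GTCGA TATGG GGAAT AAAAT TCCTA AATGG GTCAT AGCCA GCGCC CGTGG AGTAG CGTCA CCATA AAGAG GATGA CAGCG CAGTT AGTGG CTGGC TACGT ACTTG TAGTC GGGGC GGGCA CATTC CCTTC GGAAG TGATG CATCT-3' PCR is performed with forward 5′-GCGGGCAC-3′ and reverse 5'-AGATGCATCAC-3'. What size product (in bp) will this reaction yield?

32 bp

Forward primer GCGGGCAC is found on the top strand at positions 129–136.
Taking the reverse complement of AGATGCATCAC gives GTGATGCATCT, found at positions 150–160 on the template; the primer anneals here to the top strand with its 3' end pointing upstream.
The product runs from position 129 to position 160, so its length is 160 − 129 + 1 = 32 bp.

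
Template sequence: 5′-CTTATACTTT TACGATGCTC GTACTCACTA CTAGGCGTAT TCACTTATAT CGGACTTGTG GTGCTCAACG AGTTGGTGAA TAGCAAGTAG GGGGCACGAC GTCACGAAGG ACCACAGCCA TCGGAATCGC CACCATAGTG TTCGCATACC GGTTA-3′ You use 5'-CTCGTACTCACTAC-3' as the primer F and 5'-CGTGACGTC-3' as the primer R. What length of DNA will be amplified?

Scanning the template, CTCGTACTCACTAC occurs at positions 18–31; this primer anneals to the bottom strand there with its 3' end pointing downstream.
The reverse primer's reverse complement is GACGTCACG, which matches the template at positions 98–106.
Amplicon spans positions 18–106: 89 bp.

89 bp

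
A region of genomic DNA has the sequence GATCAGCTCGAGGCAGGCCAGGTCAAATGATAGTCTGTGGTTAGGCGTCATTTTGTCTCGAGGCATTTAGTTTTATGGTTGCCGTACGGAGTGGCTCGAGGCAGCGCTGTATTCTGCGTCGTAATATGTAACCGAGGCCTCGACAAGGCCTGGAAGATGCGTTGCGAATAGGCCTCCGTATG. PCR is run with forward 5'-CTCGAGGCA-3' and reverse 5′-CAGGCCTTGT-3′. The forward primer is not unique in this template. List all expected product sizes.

146 bp, 96 bp, 58 bp

The forward primer CTCGAGGCA matches the top strand at positions 7–15, 57–65, 95–103.
The reverse primer's reverse complement is ACAAGGCCTG, matching at positions 143–152.
Each forward site pairs with the reverse site to give a product ending at position 152: sizes 146, 96, 58 bp.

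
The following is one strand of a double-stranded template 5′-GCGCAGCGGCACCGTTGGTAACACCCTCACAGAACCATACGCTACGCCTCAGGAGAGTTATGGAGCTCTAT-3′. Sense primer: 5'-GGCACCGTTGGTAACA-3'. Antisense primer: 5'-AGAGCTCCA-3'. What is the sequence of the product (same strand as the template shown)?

Scanning the template, GGCACCGTTGGTAACA occurs at positions 8–23; this primer anneals to the bottom strand there with its 3' end pointing downstream.
Taking the reverse complement of AGAGCTCCA gives TGGAGCTCT, found at positions 61–69 on the template; the primer anneals here to the top strand with its 3' end pointing upstream.
The product is the template from position 8 through 69 (62 bp).

5'-GGCACCGTTGGTAACACCCTCACAGAACCATACGCTACGCCTCAGGAGAGTTATGGAGCTCT-3'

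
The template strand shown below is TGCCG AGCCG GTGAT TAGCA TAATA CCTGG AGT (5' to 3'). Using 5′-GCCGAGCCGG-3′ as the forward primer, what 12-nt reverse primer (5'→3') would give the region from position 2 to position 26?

The product's 3' end on the top strand is position 26.
The reverse primer anneals to the top strand over positions 15–26, i.e. to TTAGCATAATAC.
Its sequence written 5'→3' is the reverse complement: GTATTATGCTAA.

5'-GTATTATGCTAA-3'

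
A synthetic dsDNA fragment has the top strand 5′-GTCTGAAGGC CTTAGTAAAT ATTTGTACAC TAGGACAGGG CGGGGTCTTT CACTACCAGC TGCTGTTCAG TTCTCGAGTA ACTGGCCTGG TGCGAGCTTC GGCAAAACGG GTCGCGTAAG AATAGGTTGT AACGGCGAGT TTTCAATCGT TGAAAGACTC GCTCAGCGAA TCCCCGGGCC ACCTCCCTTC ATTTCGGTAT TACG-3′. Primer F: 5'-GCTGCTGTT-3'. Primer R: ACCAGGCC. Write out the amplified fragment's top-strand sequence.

Scanning the template, GCTGCTGTT occurs at positions 59–67; this primer anneals to the bottom strand there with its 3' end pointing downstream.
Reverse complement of the reverse primer: GGCCTGGT. This occurs on the top strand at positions 84–91.
The product is the template from position 59 through 91 (33 bp).

5'-GCTGCTGTTCAGTTCTCGAGTAACTGGCCTGGT-3'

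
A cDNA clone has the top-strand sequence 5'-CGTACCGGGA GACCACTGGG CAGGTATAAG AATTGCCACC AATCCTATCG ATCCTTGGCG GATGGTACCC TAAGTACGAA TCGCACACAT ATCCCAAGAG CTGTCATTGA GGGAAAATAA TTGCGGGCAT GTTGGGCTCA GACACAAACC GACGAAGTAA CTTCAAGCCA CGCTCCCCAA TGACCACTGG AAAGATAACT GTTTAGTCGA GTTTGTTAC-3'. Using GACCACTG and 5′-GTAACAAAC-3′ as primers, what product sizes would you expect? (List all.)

209 bp, 38 bp

The forward primer GACCACTG matches the top strand at positions 11–18, 182–189.
The reverse primer's reverse complement is GTTTGTTAC, matching at positions 211–219.
Each forward site pairs with the reverse site to give a product ending at position 219: sizes 209, 38 bp.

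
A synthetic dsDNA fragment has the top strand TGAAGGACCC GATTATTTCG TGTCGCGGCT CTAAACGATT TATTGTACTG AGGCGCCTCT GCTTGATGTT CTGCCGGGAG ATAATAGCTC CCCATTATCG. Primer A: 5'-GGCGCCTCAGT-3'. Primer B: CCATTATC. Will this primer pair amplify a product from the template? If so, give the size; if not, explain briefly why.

No product — the primers' 3' ends point away from each other.

Primer A (GGCGCCTCAGT) has reverse complement ACTGAGGCGCC, which matches the top strand at positions 47–57; primer A anneals to the top strand there with its 3' end pointing upstream toward position 47.
Primer B (CCATTATC) matches the top strand directly at positions 92–99; it anneals to the bottom strand with its 3' end pointing downstream toward position 99.
The 3' ends diverge (primer A extends toward position 1, primer B toward position 100), so the primers never converge on a shared product.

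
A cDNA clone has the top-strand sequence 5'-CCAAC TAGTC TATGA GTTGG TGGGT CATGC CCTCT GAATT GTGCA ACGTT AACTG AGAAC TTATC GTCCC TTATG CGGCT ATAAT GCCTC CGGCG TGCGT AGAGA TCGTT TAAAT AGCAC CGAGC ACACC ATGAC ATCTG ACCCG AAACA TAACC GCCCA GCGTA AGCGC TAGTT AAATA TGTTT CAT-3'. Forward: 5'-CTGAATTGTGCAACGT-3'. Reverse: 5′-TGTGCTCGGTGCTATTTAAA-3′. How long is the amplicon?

Scanning the template, CTGAATTGTGCAACGT occurs at positions 34–49; this primer anneals to the bottom strand there with its 3' end pointing downstream.
The reverse primer's reverse complement is TTTAAATAGCACCGAGCACA, which matches the template at positions 109–128.
The product runs from position 34 to position 128, so its length is 128 − 34 + 1 = 95 bp.

95 bp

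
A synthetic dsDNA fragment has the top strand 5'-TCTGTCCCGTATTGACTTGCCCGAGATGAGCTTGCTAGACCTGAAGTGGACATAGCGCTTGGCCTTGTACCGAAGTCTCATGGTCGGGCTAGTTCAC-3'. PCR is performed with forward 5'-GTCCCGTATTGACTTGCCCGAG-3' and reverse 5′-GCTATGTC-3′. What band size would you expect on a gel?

The forward primer matches the template at positions 4–25.
Taking the reverse complement of GCTATGTC gives GACATAGC, found at positions 49–56 on the template; the primer anneals here to the top strand with its 3' end pointing upstream.
The product runs from position 4 to position 56, so its length is 56 − 4 + 1 = 53 bp.

53 bp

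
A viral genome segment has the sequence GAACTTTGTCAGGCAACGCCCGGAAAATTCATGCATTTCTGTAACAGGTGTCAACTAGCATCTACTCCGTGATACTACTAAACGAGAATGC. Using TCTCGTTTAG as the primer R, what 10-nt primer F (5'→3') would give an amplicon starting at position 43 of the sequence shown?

The reverse primer's reverse complement CTAAACGAGA matches the template at positions 78–87; the product starts at position 43.
The forward primer is identical to the top strand over positions 43–52: AACAGGTGTC.

5'-AACAGGTGTC-3'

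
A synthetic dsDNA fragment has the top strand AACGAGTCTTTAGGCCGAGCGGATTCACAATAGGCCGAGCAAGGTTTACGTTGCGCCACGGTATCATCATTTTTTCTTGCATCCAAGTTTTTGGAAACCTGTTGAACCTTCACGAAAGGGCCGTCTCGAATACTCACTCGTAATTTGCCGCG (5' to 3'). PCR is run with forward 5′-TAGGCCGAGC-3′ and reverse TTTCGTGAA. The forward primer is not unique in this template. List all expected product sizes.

107 bp, 87 bp

The forward primer TAGGCCGAGC matches the top strand at positions 11–20, 31–40.
The reverse primer's reverse complement is TTCACGAAA, matching at positions 109–117.
Each forward site pairs with the reverse site to give a product ending at position 117: sizes 107, 87 bp.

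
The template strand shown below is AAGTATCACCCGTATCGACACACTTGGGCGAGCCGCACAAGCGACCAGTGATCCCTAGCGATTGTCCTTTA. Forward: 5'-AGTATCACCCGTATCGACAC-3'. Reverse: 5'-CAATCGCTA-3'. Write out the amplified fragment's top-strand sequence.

5'-AGTATCACCCGTATCGACACACTTGGGCGAGCCGCACAAGCGACCAGTGATCCCTAGCGATTG-3'

The forward primer matches the template at positions 2–21.
The reverse primer's reverse complement is TAGCGATTG, which matches the template at positions 56–64.
The product is the template from position 2 through 64 (63 bp).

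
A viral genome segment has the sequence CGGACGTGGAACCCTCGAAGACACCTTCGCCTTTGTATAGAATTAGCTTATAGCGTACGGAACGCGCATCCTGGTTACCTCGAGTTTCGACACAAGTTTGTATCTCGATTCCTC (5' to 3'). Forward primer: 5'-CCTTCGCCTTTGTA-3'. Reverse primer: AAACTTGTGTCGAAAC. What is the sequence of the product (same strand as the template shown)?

Forward primer CCTTCGCCTTTGTA is found on the top strand at positions 24–37.
Taking the reverse complement of AAACTTGTGTCGAAAC gives GTTTCGACACAAGTTT, found at positions 84–99 on the template; the primer anneals here to the top strand with its 3' end pointing upstream.
The product is the template from position 24 through 99 (76 bp).

5'-CCTTCGCCTTTGTATAGAATTAGCTTATAGCGTACGGAACGCGCATCCTGGTTACCTCGAGTTTCGACACAAGTTT-3'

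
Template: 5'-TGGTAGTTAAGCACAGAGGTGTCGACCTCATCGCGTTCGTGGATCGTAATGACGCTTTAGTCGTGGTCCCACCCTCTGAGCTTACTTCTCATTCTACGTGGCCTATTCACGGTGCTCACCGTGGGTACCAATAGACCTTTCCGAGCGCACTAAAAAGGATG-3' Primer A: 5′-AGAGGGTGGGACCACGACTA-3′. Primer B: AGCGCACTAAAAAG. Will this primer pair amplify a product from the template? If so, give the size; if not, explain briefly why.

Primer A (AGAGGGTGGGACCACGACTA) has reverse complement TAGTCGTGGTCCCACCCTCT, which matches the top strand at positions 58–77; primer A anneals to the top strand there with its 3' end pointing upstream toward position 58.
Primer B (AGCGCACTAAAAAG) matches the top strand directly at positions 144–157; it anneals to the bottom strand with its 3' end pointing downstream toward position 157.
The 3' ends diverge (primer A extends toward position 1, primer B toward position 161), so the primers never converge on a shared product.

No product — the primers' 3' ends point away from each other.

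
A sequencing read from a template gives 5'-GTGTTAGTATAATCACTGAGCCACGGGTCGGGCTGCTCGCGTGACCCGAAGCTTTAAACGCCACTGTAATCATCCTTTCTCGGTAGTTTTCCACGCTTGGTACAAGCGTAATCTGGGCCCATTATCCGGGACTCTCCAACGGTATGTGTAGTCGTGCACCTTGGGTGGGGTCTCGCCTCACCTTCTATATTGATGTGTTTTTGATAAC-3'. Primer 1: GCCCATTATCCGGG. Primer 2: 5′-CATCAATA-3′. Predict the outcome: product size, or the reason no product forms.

Primer 1 (GCCCATTATCCGGG) matches the top strand at positions 117–130; it acts as a forward primer.
Primer 2's reverse complement is TATTGATG, matching the top strand at positions 188–195; it acts as a reverse primer.
The 3' ends face each other across positions 117–195, giving a 79 bp product.

Yes — a 79 bp product.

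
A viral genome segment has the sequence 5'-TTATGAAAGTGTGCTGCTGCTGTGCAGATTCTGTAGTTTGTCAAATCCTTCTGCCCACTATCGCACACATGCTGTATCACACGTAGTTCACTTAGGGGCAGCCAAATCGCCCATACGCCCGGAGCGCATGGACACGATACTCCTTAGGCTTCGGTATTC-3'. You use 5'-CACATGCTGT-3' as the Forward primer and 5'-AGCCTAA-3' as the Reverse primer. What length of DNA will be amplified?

85 bp

The forward primer matches the template at positions 66–75.
The reverse primer's reverse complement is TTAGGCT, which matches the template at positions 144–150.
Amplicon spans positions 66–150: 85 bp.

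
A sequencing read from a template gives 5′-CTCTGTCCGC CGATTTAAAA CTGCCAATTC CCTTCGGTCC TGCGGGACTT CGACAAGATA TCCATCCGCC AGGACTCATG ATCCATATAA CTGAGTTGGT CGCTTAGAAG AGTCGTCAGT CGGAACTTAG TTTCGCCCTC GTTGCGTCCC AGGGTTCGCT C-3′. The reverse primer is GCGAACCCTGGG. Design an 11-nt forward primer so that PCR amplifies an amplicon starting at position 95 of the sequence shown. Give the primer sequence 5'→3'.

5'-GTTGGTCGCTT-3'

The reverse primer's reverse complement CCCAGGGTTCGC matches the template at positions 148–159; the product starts at position 95.
The forward primer is identical to the top strand over positions 95–105: GTTGGTCGCTT.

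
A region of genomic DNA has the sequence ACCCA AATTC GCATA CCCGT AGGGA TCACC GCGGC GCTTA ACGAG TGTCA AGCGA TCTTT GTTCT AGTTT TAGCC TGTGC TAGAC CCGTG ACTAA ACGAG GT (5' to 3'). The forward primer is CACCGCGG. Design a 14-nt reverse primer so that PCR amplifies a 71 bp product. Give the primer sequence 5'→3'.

The forward primer binds at positions 27–34, so a 71 bp product ends at position 27 + 71 − 1 = 97.
The reverse primer anneals to the top strand over positions 84–97, i.e. to ACCCGTGACTAAAC.
Its sequence written 5'→3' is the reverse complement: GTTTAGTCACGGGT.

5'-GTTTAGTCACGGGT-3'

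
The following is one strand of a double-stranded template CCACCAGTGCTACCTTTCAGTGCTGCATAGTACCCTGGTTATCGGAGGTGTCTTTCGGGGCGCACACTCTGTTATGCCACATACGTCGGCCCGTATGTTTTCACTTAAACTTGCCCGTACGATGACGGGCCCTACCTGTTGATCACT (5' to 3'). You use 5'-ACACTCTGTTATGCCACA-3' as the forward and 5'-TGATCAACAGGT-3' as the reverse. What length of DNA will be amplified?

82 bp

The forward primer matches the template at positions 64–81.
The reverse primer's reverse complement is ACCTGTTGATCA, which matches the template at positions 134–145.
Amplicon spans positions 64–145: 82 bp.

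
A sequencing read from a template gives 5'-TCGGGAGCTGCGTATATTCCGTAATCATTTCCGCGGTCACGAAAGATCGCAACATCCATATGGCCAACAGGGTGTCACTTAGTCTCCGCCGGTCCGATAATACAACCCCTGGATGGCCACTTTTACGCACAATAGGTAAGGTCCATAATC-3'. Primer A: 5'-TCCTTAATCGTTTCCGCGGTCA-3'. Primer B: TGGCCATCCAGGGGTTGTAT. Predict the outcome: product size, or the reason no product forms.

Primer A (TCCTTAATCGTTTCCGCGGTCA) does not match the top strand, and its reverse complement TGACCGCGGAAACGATTAAGGA does not match either.
With no annealing site for primer A, no amplification occurs.

No product — primer A has no binding site in the template.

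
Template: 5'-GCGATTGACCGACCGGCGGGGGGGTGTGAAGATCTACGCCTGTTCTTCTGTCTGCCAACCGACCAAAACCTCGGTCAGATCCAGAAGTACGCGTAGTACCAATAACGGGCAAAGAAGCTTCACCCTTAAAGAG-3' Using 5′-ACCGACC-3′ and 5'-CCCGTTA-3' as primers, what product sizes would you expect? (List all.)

102 bp, 52 bp

The forward primer ACCGACC matches the top strand at positions 8–14, 58–64.
The reverse primer's reverse complement is TAACGGG, matching at positions 103–109.
Each forward site pairs with the reverse site to give a product ending at position 109: sizes 102, 52 bp.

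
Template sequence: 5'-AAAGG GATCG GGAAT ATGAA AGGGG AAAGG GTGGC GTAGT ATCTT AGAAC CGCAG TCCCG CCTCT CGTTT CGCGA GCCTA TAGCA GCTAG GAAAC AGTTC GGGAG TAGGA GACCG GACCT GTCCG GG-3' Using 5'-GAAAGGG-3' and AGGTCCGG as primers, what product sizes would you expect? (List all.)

103 bp, 96 bp

The forward primer GAAAGGG matches the top strand at positions 18–24, 25–31.
The reverse primer's reverse complement is CCGGACCT, matching at positions 113–120.
Each forward site pairs with the reverse site to give a product ending at position 120: sizes 103, 96 bp.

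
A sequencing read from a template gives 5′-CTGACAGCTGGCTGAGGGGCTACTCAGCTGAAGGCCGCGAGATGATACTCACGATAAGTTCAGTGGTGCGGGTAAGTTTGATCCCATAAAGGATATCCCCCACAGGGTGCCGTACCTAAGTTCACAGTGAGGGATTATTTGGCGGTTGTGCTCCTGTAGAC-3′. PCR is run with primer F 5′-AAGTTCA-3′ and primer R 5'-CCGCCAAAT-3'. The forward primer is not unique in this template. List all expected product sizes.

The forward primer AAGTTCA matches the top strand at positions 56–62, 118–124.
The reverse primer's reverse complement is ATTTGGCGG, matching at positions 137–145.
Each forward site pairs with the reverse site to give a product ending at position 145: sizes 90, 28 bp.

90 bp, 28 bp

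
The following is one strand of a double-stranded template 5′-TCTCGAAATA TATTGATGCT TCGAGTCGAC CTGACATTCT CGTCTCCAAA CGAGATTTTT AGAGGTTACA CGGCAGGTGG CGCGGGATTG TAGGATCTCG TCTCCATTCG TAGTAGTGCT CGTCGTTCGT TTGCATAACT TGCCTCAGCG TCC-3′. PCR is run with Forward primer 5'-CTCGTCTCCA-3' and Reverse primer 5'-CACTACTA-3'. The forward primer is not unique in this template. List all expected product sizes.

80 bp, 22 bp

The forward primer CTCGTCTCCA matches the top strand at positions 39–48, 97–106.
The reverse primer's reverse complement is TAGTAGTG, matching at positions 111–118.
Each forward site pairs with the reverse site to give a product ending at position 118: sizes 80, 22 bp.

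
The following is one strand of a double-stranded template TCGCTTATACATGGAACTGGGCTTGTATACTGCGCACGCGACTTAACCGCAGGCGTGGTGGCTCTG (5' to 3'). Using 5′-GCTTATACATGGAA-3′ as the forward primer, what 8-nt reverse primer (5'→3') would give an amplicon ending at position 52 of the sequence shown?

The forward primer binds at positions 3–16; the product's 3' end on the top strand is position 52.
The reverse primer anneals to the top strand over positions 45–52, i.e. to AACCGCAG.
Its sequence written 5'→3' is the reverse complement: CTGCGGTT.

5'-CTGCGGTT-3'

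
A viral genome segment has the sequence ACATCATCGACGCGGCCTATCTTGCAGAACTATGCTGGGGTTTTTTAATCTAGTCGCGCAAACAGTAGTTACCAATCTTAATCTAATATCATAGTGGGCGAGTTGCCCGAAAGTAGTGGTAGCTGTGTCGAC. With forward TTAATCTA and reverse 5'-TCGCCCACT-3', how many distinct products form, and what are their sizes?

The forward primer TTAATCTA matches the top strand at positions 45–52, 78–85.
The reverse primer's reverse complement is AGTGGGCGA, matching at positions 93–101.
Each forward site pairs with the reverse site to give a product ending at position 101: sizes 57, 24 bp.

Two products: 57 bp, 24 bp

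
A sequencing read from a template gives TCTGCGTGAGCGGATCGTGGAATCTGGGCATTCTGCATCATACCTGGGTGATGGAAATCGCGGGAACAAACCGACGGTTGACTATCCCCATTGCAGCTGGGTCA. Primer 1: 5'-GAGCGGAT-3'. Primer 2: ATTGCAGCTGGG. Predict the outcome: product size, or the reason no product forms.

Primer 1 (GAGCGGAT) matches the top strand at positions 8–15 (3' end points downstream).
Primer 2 (ATTGCAGCTGGG) also matches the top strand directly, at positions 90–101 — its reverse complement CCCAGCTGCAAT is not present.
Both primers anneal to the bottom strand with 3' ends pointing the same way, so neither can prime synthesis back toward the other.

No product — both primers anneal to the same strand and extend in the same direction.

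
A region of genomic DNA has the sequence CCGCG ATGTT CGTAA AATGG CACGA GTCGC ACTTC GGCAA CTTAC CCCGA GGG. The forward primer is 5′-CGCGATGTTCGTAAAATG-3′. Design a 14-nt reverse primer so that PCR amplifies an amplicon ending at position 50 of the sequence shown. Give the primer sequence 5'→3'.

5'-TCGGGGTAAGTTGC-3'

The forward primer binds at positions 2–19; the product's 3' end on the top strand is position 50.
The reverse primer anneals to the top strand over positions 37–50, i.e. to GCAACTTACCCCGA.
Its sequence written 5'→3' is the reverse complement: TCGGGGTAAGTTGC.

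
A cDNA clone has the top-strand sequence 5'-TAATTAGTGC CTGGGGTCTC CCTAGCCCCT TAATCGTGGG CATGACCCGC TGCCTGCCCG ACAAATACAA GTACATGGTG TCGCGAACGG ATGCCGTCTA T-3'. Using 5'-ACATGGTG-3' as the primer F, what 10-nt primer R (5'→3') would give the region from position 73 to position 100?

The product's 3' end on the top strand is position 100.
The reverse primer anneals to the top strand over positions 91–100, i.e. to ATGCCGTCTA.
Its sequence written 5'→3' is the reverse complement: TAGACGGCAT.

5'-TAGACGGCAT-3'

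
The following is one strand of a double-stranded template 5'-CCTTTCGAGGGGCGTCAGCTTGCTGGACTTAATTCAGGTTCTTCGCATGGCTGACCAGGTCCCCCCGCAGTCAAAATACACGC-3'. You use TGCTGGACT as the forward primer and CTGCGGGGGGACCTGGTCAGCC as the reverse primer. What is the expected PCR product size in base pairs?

50 bp

Scanning the template, TGCTGGACT occurs at positions 21–29; this primer anneals to the bottom strand there with its 3' end pointing downstream.
Reverse complement of the reverse primer: GGCTGACCAGGTCCCCCCGCAG. This occurs on the top strand at positions 49–70.
The product runs from position 21 to position 70, so its length is 70 − 21 + 1 = 50 bp.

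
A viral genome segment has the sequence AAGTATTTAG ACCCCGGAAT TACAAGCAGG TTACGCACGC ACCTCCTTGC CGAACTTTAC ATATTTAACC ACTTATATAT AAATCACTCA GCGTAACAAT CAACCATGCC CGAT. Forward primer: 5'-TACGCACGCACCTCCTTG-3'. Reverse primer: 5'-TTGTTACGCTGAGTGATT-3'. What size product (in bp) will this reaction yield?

The forward primer matches the template at positions 32–49.
Taking the reverse complement of TTGTTACGCTGAGTGATT gives AATCACTCAGCGTAACAA, found at positions 82–99 on the template; the primer anneals here to the top strand with its 3' end pointing upstream.
The product runs from position 32 to position 99, so its length is 99 − 32 + 1 = 68 bp.

68 bp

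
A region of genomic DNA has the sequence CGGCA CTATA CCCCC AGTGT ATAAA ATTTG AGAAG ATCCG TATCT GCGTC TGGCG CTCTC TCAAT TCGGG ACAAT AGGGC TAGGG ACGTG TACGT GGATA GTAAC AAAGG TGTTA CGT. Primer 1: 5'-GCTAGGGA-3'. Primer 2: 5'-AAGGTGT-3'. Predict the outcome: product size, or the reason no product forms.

Primer 1 (GCTAGGGA) matches the top strand at positions 79–86 (3' end points downstream).
Primer 2 (AAGGTGT) also matches the top strand directly, at positions 107–113 — its reverse complement ACACCTT is not present.
Both primers anneal to the bottom strand with 3' ends pointing the same way, so neither can prime synthesis back toward the other.

No product — both primers anneal to the same strand and extend in the same direction.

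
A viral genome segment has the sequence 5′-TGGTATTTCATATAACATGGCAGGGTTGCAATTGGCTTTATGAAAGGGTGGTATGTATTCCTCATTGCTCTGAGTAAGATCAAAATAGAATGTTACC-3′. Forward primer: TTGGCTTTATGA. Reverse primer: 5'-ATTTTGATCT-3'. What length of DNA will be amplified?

The forward primer matches the template at positions 32–43.
Reverse complement of the reverse primer: AGATCAAAAT. This occurs on the top strand at positions 77–86.
Product length = (reverse-primer end) − (forward-primer start) + 1 = 86 − 32 + 1 = 55 bp.

55 bp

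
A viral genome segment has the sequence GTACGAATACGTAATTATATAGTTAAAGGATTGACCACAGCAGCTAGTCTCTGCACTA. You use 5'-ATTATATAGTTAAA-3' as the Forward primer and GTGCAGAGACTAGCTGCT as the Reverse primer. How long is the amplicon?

43 bp

The forward primer matches the template at positions 14–27.
The reverse primer's reverse complement is AGCAGCTAGTCTCTGCAC, which matches the template at positions 39–56.
Product length = (reverse-primer end) − (forward-primer start) + 1 = 56 − 14 + 1 = 43 bp.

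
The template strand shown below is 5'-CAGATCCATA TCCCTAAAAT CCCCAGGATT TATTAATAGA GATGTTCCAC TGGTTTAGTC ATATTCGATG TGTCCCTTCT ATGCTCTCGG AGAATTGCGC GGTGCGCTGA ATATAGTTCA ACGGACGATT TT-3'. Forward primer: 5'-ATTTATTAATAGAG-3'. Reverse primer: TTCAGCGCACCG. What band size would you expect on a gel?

Forward primer ATTTATTAATAGAG is found on the top strand at positions 28–41.
The reverse primer's reverse complement is CGGTGCGCTGAA, which matches the template at positions 100–111.
Amplicon spans positions 28–111: 84 bp.

84 bp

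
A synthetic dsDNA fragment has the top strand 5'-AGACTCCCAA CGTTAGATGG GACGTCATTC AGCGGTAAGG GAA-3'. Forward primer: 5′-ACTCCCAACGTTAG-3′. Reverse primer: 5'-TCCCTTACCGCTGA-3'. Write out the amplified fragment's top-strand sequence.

Scanning the template, ACTCCCAACGTTAG occurs at positions 3–16; this primer anneals to the bottom strand there with its 3' end pointing downstream.
Taking the reverse complement of TCCCTTACCGCTGA gives TCAGCGGTAAGGGA, found at positions 29–42 on the template; the primer anneals here to the top strand with its 3' end pointing upstream.
The product is the template from position 3 through 42 (40 bp).

5'-ACTCCCAACGTTAGATGGGACGTCATTCAGCGGTAAGGGA-3'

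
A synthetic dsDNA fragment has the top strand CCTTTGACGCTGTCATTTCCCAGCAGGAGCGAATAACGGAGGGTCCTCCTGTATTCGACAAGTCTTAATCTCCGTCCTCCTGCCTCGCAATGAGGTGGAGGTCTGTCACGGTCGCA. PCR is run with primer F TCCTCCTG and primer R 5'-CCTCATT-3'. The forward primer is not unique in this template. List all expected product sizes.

The forward primer TCCTCCTG matches the top strand at positions 44–51, 75–82.
The reverse primer's reverse complement is AATGAGG, matching at positions 89–95.
Each forward site pairs with the reverse site to give a product ending at position 95: sizes 52, 21 bp.

52 bp, 21 bp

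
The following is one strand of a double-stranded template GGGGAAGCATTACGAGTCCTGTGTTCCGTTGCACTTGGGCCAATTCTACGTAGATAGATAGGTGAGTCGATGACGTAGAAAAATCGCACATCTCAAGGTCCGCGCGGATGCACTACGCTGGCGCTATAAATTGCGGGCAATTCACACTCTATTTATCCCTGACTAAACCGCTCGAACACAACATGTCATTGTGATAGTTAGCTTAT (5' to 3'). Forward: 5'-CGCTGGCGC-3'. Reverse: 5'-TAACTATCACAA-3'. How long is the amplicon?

85 bp

Scanning the template, CGCTGGCGC occurs at positions 116–124; this primer anneals to the bottom strand there with its 3' end pointing downstream.
Reverse complement of the reverse primer: TTGTGATAGTTA. This occurs on the top strand at positions 189–200.
Product length = (reverse-primer end) − (forward-primer start) + 1 = 200 − 116 + 1 = 85 bp.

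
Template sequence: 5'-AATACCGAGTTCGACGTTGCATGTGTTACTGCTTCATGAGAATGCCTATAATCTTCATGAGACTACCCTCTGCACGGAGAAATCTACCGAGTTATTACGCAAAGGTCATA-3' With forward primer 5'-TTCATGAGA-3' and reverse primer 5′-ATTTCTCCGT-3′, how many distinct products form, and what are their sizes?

Two products: 51 bp, 30 bp

The forward primer TTCATGAGA matches the top strand at positions 33–41, 54–62.
The reverse primer's reverse complement is ACGGAGAAAT, matching at positions 74–83.
Each forward site pairs with the reverse site to give a product ending at position 83: sizes 51, 30 bp.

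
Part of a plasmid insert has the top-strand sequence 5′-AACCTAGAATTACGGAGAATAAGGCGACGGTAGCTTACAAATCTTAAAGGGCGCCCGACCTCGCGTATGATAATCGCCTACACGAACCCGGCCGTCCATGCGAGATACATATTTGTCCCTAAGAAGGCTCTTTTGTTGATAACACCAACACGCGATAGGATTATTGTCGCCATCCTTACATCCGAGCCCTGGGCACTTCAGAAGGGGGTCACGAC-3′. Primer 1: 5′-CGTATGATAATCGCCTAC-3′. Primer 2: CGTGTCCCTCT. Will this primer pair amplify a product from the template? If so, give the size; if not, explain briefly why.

Primer 2 (CGTGTCCCTCT) does not match the top strand, and its reverse complement AGAGGGACACG does not match either.
With no annealing site for primer 2, no amplification occurs.

No product — primer 2 has no binding site in the template.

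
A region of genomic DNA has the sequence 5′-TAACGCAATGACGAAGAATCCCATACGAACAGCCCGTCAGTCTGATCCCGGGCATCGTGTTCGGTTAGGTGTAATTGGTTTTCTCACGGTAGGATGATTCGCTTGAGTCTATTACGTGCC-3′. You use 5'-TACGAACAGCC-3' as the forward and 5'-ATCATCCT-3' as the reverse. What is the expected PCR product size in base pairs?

75 bp

The forward primer matches the template at positions 24–34.
Reverse complement of the reverse primer: AGGATGAT. This occurs on the top strand at positions 91–98.
Product length = (reverse-primer end) − (forward-primer start) + 1 = 98 − 24 + 1 = 75 bp.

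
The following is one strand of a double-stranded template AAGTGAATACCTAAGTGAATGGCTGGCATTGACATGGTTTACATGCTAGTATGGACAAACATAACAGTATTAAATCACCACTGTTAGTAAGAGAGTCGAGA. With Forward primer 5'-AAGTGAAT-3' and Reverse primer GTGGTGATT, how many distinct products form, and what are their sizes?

Two products: 81 bp, 69 bp

The forward primer AAGTGAAT matches the top strand at positions 1–8, 13–20.
The reverse primer's reverse complement is AATCACCAC, matching at positions 73–81.
Each forward site pairs with the reverse site to give a product ending at position 81: sizes 81, 69 bp.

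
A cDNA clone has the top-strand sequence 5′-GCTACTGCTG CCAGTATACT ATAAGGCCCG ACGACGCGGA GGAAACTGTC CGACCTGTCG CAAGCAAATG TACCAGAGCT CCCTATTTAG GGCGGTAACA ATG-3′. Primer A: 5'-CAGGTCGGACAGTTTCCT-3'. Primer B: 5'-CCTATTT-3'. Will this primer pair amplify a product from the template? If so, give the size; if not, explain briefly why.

Primer A (CAGGTCGGACAGTTTCCT) has reverse complement AGGAAACTGTCCGACCTG, which matches the top strand at positions 40–57; primer A anneals to the top strand there with its 3' end pointing upstream toward position 40.
Primer B (CCTATTT) matches the top strand directly at positions 82–88; it anneals to the bottom strand with its 3' end pointing downstream toward position 88.
The 3' ends diverge (primer A extends toward position 1, primer B toward position 103), so the primers never converge on a shared product.

No product — the primers' 3' ends point away from each other.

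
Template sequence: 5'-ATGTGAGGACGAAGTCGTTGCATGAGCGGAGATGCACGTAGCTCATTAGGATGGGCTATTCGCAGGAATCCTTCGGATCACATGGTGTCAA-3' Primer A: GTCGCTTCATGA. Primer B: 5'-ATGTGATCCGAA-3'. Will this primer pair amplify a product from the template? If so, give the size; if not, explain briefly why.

Primer A (GTCGCTTCATGA) does not match the top strand, and its reverse complement TCATGAAGCGAC does not match either.
With no annealing site for primer A, no amplification occurs.

No product — primer A has no binding site in the template.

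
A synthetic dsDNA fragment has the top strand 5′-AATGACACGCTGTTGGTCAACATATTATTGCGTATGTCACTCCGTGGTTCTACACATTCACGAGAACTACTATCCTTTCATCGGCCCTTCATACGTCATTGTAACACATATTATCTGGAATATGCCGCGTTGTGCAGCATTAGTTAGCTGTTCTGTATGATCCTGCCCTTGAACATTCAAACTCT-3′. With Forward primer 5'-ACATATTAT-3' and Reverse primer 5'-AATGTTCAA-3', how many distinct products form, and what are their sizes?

The forward primer ACATATTAT matches the top strand at positions 20–28, 106–114.
The reverse primer's reverse complement is TTGAACATT, matching at positions 169–177.
Each forward site pairs with the reverse site to give a product ending at position 177: sizes 158, 72 bp.

Two products: 158 bp, 72 bp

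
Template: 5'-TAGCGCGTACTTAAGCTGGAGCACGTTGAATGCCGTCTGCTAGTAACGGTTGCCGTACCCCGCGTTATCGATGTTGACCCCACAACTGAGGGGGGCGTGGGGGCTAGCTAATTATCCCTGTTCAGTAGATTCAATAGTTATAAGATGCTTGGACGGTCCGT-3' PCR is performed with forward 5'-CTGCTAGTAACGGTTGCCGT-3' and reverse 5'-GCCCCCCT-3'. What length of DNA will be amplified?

60 bp

The forward primer matches the template at positions 37–56.
The reverse primer's reverse complement is AGGGGGGC, which matches the template at positions 89–96.
The product runs from position 37 to position 96, so its length is 96 − 37 + 1 = 60 bp.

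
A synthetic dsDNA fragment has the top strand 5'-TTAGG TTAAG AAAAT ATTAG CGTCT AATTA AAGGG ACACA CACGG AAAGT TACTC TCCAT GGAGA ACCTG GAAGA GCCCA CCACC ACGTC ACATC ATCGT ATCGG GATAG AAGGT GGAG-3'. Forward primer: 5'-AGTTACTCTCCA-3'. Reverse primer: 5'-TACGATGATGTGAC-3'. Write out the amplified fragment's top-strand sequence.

The forward primer matches the template at positions 48–59.
Reverse complement of the reverse primer: GTCACATCATCGTA. This occurs on the top strand at positions 88–101.
The product is the template from position 48 through 101 (54 bp).

5'-AGTTACTCTCCATGGAGAACCTGGAAGAGCCCACCACCACGTCACATCATCGTA-3'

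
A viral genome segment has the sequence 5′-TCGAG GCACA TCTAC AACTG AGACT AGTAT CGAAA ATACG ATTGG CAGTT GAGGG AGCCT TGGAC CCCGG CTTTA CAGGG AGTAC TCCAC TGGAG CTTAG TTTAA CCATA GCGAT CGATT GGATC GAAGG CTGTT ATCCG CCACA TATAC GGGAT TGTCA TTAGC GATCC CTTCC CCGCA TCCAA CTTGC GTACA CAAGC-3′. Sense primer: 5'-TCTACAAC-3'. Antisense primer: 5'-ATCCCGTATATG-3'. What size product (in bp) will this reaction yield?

145 bp

Scanning the template, TCTACAAC occurs at positions 11–18; this primer anneals to the bottom strand there with its 3' end pointing downstream.
Reverse complement of the reverse primer: CATATACGGGAT. This occurs on the top strand at positions 144–155.
Amplicon spans positions 11–155: 145 bp.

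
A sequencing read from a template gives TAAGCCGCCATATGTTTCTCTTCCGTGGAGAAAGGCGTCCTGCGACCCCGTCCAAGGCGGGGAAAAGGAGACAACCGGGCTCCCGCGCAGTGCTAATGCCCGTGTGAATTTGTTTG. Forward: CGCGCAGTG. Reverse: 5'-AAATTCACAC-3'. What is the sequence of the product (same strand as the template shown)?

5'-CGCGCAGTGCTAATGCCCGTGTGAATTT-3'

The forward primer matches the template at positions 84–92.
Reverse complement of the reverse primer: GTGTGAATTT. This occurs on the top strand at positions 102–111.
The product is the template from position 84 through 111 (28 bp).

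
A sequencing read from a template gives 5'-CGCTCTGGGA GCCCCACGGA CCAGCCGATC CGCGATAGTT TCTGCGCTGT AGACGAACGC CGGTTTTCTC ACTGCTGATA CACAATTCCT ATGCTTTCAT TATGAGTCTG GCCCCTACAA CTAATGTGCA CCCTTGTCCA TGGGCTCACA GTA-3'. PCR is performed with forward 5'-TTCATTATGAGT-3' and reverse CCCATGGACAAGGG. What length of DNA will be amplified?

49 bp

The forward primer matches the template at positions 96–107.
The reverse primer's reverse complement is CCCTTGTCCATGGG, which matches the template at positions 131–144.
Amplicon spans positions 96–144: 49 bp.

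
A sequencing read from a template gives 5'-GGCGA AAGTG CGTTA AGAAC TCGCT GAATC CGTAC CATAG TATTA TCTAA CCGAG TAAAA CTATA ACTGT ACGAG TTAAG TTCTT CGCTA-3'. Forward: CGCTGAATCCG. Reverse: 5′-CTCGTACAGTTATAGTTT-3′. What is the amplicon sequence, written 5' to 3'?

Forward primer CGCTGAATCCG is found on the top strand at positions 22–32.
The reverse primer's reverse complement is AAACTATAACTGTACGAG, which matches the template at positions 58–75.
The product is the template from position 22 through 75 (54 bp).

5'-CGCTGAATCCGTACCATAGTATTATCTAACCGAGTAAAACTATAACTGTACGAG-3'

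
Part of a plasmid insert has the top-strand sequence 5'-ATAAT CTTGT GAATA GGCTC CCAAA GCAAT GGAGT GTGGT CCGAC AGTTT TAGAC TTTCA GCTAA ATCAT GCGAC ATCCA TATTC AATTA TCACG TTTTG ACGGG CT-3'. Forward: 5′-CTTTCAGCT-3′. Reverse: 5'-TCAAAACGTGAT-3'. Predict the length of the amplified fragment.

Forward primer CTTTCAGCT is found on the top strand at positions 55–63.
The reverse primer's reverse complement is ATCACGTTTTGA, which matches the template at positions 90–101.
Product length = (reverse-primer end) − (forward-primer start) + 1 = 101 − 55 + 1 = 47 bp.

47 bp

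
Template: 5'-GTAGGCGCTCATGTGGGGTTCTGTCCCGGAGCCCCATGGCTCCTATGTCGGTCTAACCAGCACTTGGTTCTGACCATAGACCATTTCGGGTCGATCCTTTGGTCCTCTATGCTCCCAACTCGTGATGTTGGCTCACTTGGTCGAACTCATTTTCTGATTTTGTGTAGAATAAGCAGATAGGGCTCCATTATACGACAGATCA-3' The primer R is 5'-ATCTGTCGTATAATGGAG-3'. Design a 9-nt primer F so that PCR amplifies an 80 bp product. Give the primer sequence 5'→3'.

The reverse primer's reverse complement CTCCATTATACGACAGAT matches the template at positions 183–200, so the product ends at position 200.
An 80 bp product then starts at position 200 − 80 + 1 = 121.
The forward primer is identical to the top strand there: CGTGATGTT.

5'-CGTGATGTT-3'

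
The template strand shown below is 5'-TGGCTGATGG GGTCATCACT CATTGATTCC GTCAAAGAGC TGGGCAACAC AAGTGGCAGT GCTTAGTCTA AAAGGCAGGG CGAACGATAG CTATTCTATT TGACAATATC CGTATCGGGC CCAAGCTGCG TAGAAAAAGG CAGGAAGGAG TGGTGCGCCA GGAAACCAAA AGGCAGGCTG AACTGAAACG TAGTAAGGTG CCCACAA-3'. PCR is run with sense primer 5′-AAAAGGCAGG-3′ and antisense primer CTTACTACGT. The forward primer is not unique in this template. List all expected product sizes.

128 bp, 63 bp, 30 bp

The forward primer AAAAGGCAGG matches the top strand at positions 70–79, 135–144, 168–177.
The reverse primer's reverse complement is ACGTAGTAAG, matching at positions 188–197.
Each forward site pairs with the reverse site to give a product ending at position 197: sizes 128, 63, 30 bp.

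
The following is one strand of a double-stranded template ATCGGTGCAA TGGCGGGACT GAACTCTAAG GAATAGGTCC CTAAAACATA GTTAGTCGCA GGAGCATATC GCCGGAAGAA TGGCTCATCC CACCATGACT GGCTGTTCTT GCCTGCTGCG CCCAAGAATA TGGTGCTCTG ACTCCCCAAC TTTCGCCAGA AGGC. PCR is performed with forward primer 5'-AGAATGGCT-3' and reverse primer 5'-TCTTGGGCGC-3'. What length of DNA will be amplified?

51 bp

The forward primer matches the template at positions 77–85.
The reverse primer's reverse complement is GCGCCCAAGA, which matches the template at positions 118–127.
Amplicon spans positions 77–127: 51 bp.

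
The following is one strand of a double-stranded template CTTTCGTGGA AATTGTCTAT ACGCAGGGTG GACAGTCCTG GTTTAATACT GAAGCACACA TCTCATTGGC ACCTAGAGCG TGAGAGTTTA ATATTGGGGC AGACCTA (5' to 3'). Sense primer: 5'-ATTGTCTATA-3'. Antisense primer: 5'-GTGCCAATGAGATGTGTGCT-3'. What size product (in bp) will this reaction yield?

The forward primer matches the template at positions 12–21.
Taking the reverse complement of GTGCCAATGAGATGTGTGCT gives AGCACACATCTCATTGGCAC, found at positions 53–72 on the template; the primer anneals here to the top strand with its 3' end pointing upstream.
Product length = (reverse-primer end) − (forward-primer start) + 1 = 72 − 12 + 1 = 61 bp.

61 bp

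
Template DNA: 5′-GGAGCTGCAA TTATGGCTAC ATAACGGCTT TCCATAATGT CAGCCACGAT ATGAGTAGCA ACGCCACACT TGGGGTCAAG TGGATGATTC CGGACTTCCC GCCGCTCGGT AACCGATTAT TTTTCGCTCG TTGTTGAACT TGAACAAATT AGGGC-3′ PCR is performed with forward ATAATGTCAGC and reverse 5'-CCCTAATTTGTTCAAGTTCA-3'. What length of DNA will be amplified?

121 bp

The forward primer matches the template at positions 34–44.
Reverse complement of the reverse primer: TGAACTTGAACAAATTAGGG. This occurs on the top strand at positions 135–154.
Product length = (reverse-primer end) − (forward-primer start) + 1 = 154 − 34 + 1 = 121 bp.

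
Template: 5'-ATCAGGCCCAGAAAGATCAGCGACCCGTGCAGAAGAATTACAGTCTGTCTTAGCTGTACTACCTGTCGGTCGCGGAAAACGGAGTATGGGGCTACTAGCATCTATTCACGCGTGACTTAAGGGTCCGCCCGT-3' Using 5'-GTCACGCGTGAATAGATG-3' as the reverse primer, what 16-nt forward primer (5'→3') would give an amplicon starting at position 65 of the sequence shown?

The reverse primer's reverse complement CATCTATTCACGCGTGAC matches the template at positions 99–116; the product starts at position 65.
The forward primer is identical to the top strand over positions 65–80: GTCGGTCGCGGAAAAC.

5'-GTCGGTCGCGGAAAAC-3'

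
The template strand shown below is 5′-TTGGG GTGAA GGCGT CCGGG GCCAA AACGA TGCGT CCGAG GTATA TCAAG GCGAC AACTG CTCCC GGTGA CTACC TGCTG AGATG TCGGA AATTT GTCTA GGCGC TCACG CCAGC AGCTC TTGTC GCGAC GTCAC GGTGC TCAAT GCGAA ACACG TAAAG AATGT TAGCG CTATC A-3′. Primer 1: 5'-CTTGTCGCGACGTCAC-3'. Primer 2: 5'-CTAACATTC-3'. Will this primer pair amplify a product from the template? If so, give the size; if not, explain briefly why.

Primer 1 (CTTGTCGCGACGTCAC) matches the top strand at positions 120–135; it acts as a forward primer.
Primer 2's reverse complement is GAATGTTAG, matching the top strand at positions 160–168; it acts as a reverse primer.
The 3' ends face each other across positions 120–168, giving a 49 bp product.

Yes — a 49 bp product.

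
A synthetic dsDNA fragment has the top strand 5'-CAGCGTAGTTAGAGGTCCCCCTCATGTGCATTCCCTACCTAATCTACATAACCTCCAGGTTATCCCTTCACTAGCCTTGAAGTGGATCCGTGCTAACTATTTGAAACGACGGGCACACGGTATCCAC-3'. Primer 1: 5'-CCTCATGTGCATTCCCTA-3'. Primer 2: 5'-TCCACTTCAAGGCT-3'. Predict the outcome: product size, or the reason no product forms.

Primer 1 (CCTCATGTGCATTCCCTA) matches the top strand at positions 20–37; it acts as a forward primer.
Primer 2's reverse complement is AGCCTTGAAGTGGA, matching the top strand at positions 73–86; it acts as a reverse primer.
The 3' ends face each other across positions 20–86, giving a 67 bp product.

Yes — a 67 bp product.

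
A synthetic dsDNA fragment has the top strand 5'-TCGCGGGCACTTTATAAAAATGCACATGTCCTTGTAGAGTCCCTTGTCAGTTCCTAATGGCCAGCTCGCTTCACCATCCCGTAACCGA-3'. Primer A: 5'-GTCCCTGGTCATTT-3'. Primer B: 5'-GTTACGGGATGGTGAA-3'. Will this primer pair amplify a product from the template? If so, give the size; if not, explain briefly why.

No product — primer A has no binding site in the template.

Primer A (GTCCCTGGTCATTT) does not match the top strand, and its reverse complement AAATGACCAGGGAC does not match either.
With no annealing site for primer A, no amplification occurs.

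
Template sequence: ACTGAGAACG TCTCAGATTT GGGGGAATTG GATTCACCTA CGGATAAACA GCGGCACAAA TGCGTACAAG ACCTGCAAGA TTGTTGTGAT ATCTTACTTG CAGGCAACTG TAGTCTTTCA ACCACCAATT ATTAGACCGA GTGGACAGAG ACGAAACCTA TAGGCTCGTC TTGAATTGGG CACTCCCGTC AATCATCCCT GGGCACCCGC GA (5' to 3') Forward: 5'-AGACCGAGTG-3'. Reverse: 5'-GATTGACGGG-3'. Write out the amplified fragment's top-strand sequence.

5'-AGACCGAGTGGACAGAGACGAAACCTATAGGCTCGTCTTGAATTGGGCACTCCCGTCAATC-3'

Forward primer AGACCGAGTG is found on the top strand at positions 134–143.
Reverse complement of the reverse primer: CCCGTCAATC. This occurs on the top strand at positions 185–194.
The product is the template from position 134 through 194 (61 bp).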